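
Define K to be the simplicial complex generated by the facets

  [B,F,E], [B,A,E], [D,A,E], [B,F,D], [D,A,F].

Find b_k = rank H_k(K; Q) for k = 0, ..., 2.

Fix the vertex order A < B < D < E < F and write every simplex with vertices in increasing order. Then dim K = 2 and the simplices of K are:

  0-simplices (5): A, B, D, E, F
  1-simplices (10): AB, AD, AE, AF, BD, BE, BF, DE, DF, EF
  2-simplices (5): ABE, ADE, ADF, BDF, BEF

Hence C_0 ≅ Z^5, C_1 ≅ Z^10, C_2 ≅ Z^5.

The boundary map ∂_1: C_1 → C_0 is given by ∂[p,q] = [q] − [p]. For instance
  ∂AD = D − A.
This gives a 5×10 integer matrix of rank 4; reducing to Smith normal form yields diagonal entries (1,1,1,1).

Boundary ∂_2: C_2 → C_1 maps a triangle to the signed sum of its edges. For instance
  ∂ABE = BE − AE + AB,
  ∂BDF = DF − BF + BD.
As a 10×5 matrix over Z this has rank 5, with invariant factors (1,1,1,1,1).

Reading off H_k = ker ∂_k / im ∂_{k+1}:

  H_0: rank C_0 − rank ∂_1 = 5 − 4 = 1, and the invariant factors of ∂_1 are all 1, so H_0 = Z.
  H_1: rank ker ∂_1 − rank ∂_2 = (10 − 4) − 5 = 1, and the invariant factors of ∂_2 are all 1, so H_1 = Z.
  H_2: rank ker ∂_2 − rank ∂_3 = (5 − 5) − 0 = 0, and there is no ∂_3, so H_2 = 0.

As a check, the Euler characteristic is 5 − 10 + 5 = 0, which agrees with 1 − 1 + 0 = 0.
(K is a triangulation of the Möbius band.)

Hence the Betti numbers are b_0 = 1, b_1 = 1, b_2 = 0.

b_0 = 1, b_1 = 1, b_2 = 0.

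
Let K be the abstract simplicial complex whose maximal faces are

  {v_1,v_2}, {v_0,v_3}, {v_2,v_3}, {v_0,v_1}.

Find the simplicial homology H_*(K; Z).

K has 4 vertices, 4 edges.
rank ∂_0 = 0, rank ∂_1 = 3 ⇒ b_0 = 4 − 0 − 3 = 1; all invariant factors of ∂_1 are 1 so no torsion. So H_0 = Z.
rank ∂_1 = 3, rank ∂_2 = 0 ⇒ b_1 = 4 − 3 − 0 = 1. So H_1 = Z.

H_0 = Z,  H_1 = Z.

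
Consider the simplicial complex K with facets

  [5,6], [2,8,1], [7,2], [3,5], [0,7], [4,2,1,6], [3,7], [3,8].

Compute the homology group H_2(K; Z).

Fix the vertex order 0 < 1 < 2 < 3 < 4 < 5 < 6 < 7 < 8 and write every simplex with vertices in increasing order. Then dim K = 3 and the simplices of K are:

  0-simplices (9): [0], [1], [2], [3], [4], [5], [6], [7], [8]
  1-simplices (14): [0,7], [1,2], [1,4], [1,6], [1,8], [2,4], [2,6], [2,7], [2,8], [3,5], [3,7], [3,8], [4,6], [5,6]
  2-simplices (5): [1,2,4], [1,2,6], [1,2,8], [1,4,6], [2,4,6]
  3-simplices (1): [1,2,4,6]

Hence C_0 ≅ Z^9, C_1 ≅ Z^14, C_2 ≅ Z^5, C_3 ≅ Z^1.

The boundary map ∂_1: C_1 → C_0 is given by ∂[p,q] = [q] − [p]. For instance
  ∂[3,7] = [7] − [3].
As a 9×14 matrix over Z this has rank 8, with invariant factors (1,1,1,1,1,1,1,1).

Boundary ∂_2: C_2 → C_1 acts by ∂[p,q,r] = [q,r] − [p,r] + [p,q]. For instance
  ∂[2,4,6] = [4,6] − [2,6] + [2,4],
  ∂[1,2,8] = [2,8] − [1,8] + [1,2].
As a 14×5 matrix over Z this has rank 4, with invariant factors (1,1,1,1).

∂_3: C_3 → C_2 sends each 3-simplex σ to the alternating sum Σ_i (−1)^i (σ with its i-th vertex removed). For instance
  ∂[1,2,4,6] = [2,4,6] − [1,4,6] + [1,2,6] − [1,2,4].
The resulting 5×1 matrix has rank 1, and its Smith normal form has invariant factors (1).

Now H_k = ker ∂_k / im ∂_{k+1}, so:

  H_2: rank ker ∂_2 − rank ∂_3 = (5 − 4) − 1 = 0, and the invariant factors of ∂_3 are all 1, so H_2 ≅ 0.

H_2 ≅ 0.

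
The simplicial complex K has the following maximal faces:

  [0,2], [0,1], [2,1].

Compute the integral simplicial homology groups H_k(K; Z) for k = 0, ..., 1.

H_0 ≅ Z,  H_1 ≅ Z.

Take the total order 0 < 1 < 2 on the vertex set. Then K (dimension 1) consists of the simplices:

  0-simplices (3): [0], [1], [2]
  1-simplices (3): [0,1], [0,2], [1,2]

Hence C_0 ≅ Z^3, C_1 ≅ Z^3.

Boundary ∂_1: C_1 → C_0 maps an edge to its endpoints' difference, ∂[p,q] = q − p. For instance
  ∂[1,2] = [2] − [1].
As a 3×3 matrix over Z this has rank 2, with invariant factors (1,1).

From H_k ≅ ker(∂_k) / im(∂_{k+1}) we obtain:

  H_0: rank C_0 − rank ∂_1 = 3 − 2 = 1, and the invariant factors of ∂_1 are all 1, so H_0 = Z.
  H_1: rank ker ∂_1 − rank ∂_2 = (3 − 2) − 0 = 1, and there is no ∂_2, so H_1 = Z.

(K is a triangulation of the circle S^1.)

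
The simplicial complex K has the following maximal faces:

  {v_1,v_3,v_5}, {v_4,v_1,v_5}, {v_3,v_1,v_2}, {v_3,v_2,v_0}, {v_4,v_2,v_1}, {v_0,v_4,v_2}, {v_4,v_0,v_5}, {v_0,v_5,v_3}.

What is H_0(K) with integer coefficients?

Order the vertices as v_0 < v_1 < v_2 < v_3 < v_4 < v_5. Listing each simplex with vertices in this order, K has dimension 2 with simplices:

  0-simplices (6): [v_0], [v_1], [v_2], [v_3], [v_4], [v_5]
  1-simplices (12): [v_0,v_2], [v_0,v_3], [v_0,v_4], [v_0,v_5], [v_1,v_2], [v_1,v_3], [v_1,v_4], [v_1,v_5], [v_2,v_3], [v_2,v_4], [v_3,v_5], [v_4,v_5]
  2-simplices (8): [v_0,v_2,v_3], [v_0,v_2,v_4], [v_0,v_3,v_5], [v_0,v_4,v_5], [v_1,v_2,v_3], [v_1,v_2,v_4], [v_1,v_3,v_5], [v_1,v_4,v_5]

so the chain groups are C_0 ≅ Z^6, C_1 ≅ Z^12, C_2 ≅ Z^8.

Boundary ∂_1: C_1 → C_0 maps an edge to its endpoints' difference, ∂[p,q] = q − p.
As a 6×12 matrix over Z this has rank 5, with invariant factors (1,1,1,1,1).

The boundary map ∂_2: C_2 → C_1 maps a triangle to the signed sum of its edges. For instance
  ∂[v_0,v_2,v_4] = [v_2,v_4] − [v_0,v_4] + [v_0,v_2],
  ∂[v_1,v_2,v_4] = [v_2,v_4] − [v_1,v_4] + [v_1,v_2].
As a 12×8 matrix over Z this has rank 7, with invariant factors (1,1,1,1,1,1,1).

Now H_k = ker ∂_k / im ∂_{k+1}, so:

  H_0: rank C_0 − rank ∂_1 = 6 − 5 = 1, and the invariant factors of ∂_1 are all 1, so H_0 = Z.

H_0 ≅ Z.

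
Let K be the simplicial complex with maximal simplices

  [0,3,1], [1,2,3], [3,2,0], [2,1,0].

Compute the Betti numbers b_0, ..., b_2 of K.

b_0 = 1, b_1 = 0, b_2 = 1.

K has 4 vertices, 6 edges, 4 triangles.
rank ∂_0 = 0, rank ∂_1 = 3 ⇒ b_0 = 4 − 0 − 3 = 1; all invariant factors of ∂_1 are 1 so no torsion. So H_0 ≅ Z.
rank ∂_1 = 3, rank ∂_2 = 3 ⇒ b_1 = 6 − 3 − 3 = 0; all invariant factors of ∂_2 are 1 so no torsion. So H_1 ≅ 0.
rank ∂_2 = 3, rank ∂_3 = 0 ⇒ b_2 = 4 − 3 − 0 = 1. So H_2 ≅ Z.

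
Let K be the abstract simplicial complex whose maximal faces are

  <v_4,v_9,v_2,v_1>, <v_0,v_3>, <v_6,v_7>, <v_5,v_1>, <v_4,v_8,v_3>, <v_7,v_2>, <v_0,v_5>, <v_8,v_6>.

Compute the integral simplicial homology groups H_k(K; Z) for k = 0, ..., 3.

We work with the vertex ordering v_0 < v_1 < v_2 < v_3 < v_4 < v_5 < v_6 < v_7 < v_8 < v_9. The simplices of K, each written with vertices in increasing order, are:

  0-simplices (10): [v_0], [v_1], [v_2], [v_3], [v_4], [v_5], [v_6], [v_7], [v_8], [v_9]
  1-simplices (15): (15 of them)
  2-simplices (5): [v_1,v_2,v_4], [v_1,v_2,v_9], [v_1,v_4,v_9], [v_2,v_4,v_9], [v_3,v_4,v_8]
  3-simplices (1): [v_1,v_2,v_4,v_9]

Hence C_0 ≅ Z^10, C_1 ≅ Z^15, C_2 ≅ Z^5, C_3 ≅ Z^1.

Boundary ∂_1: C_1 → C_0 is given by ∂[p,q] = [q] − [p]. For instance
  ∂[v_1,v_2] = [v_2] − [v_1].
This gives a 10×15 integer matrix of rank 9; reducing to Smith normal form yields diagonal entries (1,1,1,1,1,1,1,1,1).

∂_2: C_2 → C_1 maps a triangle to the signed sum of its edges. For instance
  ∂[v_2,v_4,v_9] = [v_4,v_9] − [v_2,v_9] + [v_2,v_4],
  ∂[v_1,v_2,v_9] = [v_2,v_9] − [v_1,v_9] + [v_1,v_2].
As a 15×5 matrix over Z this has rank 4, with invariant factors (1,1,1,1).

∂_3: C_3 → C_2 sends each 3-simplex σ to the alternating sum Σ_i (−1)^i (σ with its i-th vertex removed). For instance
  ∂[v_1,v_2,v_4,v_9] = [v_2,v_4,v_9] − [v_1,v_4,v_9] + [v_1,v_2,v_9] − [v_1,v_2,v_4].
As a 5×1 matrix over Z this has rank 1, with invariant factors (1).

From H_k ≅ ker(∂_k) / im(∂_{k+1}) we obtain:

  H_0: rank C_0 − rank ∂_1 = 10 − 9 = 1, and the invariant factors of ∂_1 are all 1, so H_0 = Z.
  H_1: rank ker ∂_1 − rank ∂_2 = (15 − 9) − 4 = 2, and the invariant factors of ∂_2 are all 1, so H_1 = Z^2.
  H_2: rank ker ∂_2 − rank ∂_3 = (5 − 4) − 1 = 0, and the invariant factors of ∂_3 are all 1, so H_2 = 0.
  H_3: rank ker ∂_3 − rank ∂_4 = (1 − 1) − 0 = 0, and there is no ∂_4, so H_3 = 0.

As a check, the Euler characteristic is 10 − 15 + 5 − 1 = -1, which agrees with 1 − 2 + 0 − 0 = -1.

H_0 ≅ Z,  H_1 ≅ Z^2,  H_2 = 0,  H_3 = 0.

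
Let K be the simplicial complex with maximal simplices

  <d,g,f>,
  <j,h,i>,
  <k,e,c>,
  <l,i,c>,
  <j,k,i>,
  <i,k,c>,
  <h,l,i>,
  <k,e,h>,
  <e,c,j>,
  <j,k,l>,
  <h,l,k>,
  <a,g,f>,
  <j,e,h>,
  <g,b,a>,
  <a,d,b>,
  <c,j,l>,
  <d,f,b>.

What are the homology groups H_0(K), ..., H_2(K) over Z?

We work with the vertex ordering a < b < c < d < e < f < g < h < i < j < k < l. The simplices of K, each written with vertices in increasing order, are:

  0-simplices (12): a, b, c, d, e, f, g, h, i, j, k, l
  1-simplices (28): ab, ad, af, ag, bd, bf, bg, ce, ci, cj, ck, cl, df, dg, eh, ej, ek, fg, hi, hj, hk, hl, ij, ik, il, jk, jl, kl
  2-simplices (17): abd, abg, afg, bdf, cej, cek, cik, cil, cjl, dfg, ehj, ehk, hij, hil, hkl, ijk, jkl

giving chain groups C_0 ≅ Z^12, C_1 ≅ Z^28, C_2 ≅ Z^17.

The boundary map ∂_1: C_1 → C_0 maps an edge to its endpoints' difference, ∂[p,q] = q − p. For instance
  ∂ci = i − c.
The resulting 12×28 matrix has rank 10, and its Smith normal form has invariant factors (1,1,1,1,1,1,1,1,1,1).

∂_2: C_2 → C_1 maps a triangle to the signed sum of its edges. For instance
  ∂dfg = fg − dg + df,
  ∂cik = ik − ck + ci.
The 28×17 boundary matrix has rank 17 and Smith normal form diag(1,1,1,1,1,1,1,1,1,1,1,1,1,1,1,1,2).

From H_k ≅ ker(∂_k) / im(∂_{k+1}) we obtain:

  H_0: rank C_0 − rank ∂_1 = 12 − 10 = 2, and the invariant factors of ∂_1 are all 1, so H_0 = Z^2.
  H_1: rank ker ∂_1 − rank ∂_2 = (28 − 10) − 17 = 1, and ∂_2 has invariant factor 2 > 1, so H_1 = Z ⊕ Z/2.
  H_2: rank ker ∂_2 − rank ∂_3 = (17 − 17) − 0 = 0, and there is no ∂_3, so H_2 = 0.

(K is a triangulation of the disjoint union of the Möbius band and the real projective plane RP^2.)

H_0 = Z^2,  H_1 = Z ⊕ Z/2,  H_2 = 0.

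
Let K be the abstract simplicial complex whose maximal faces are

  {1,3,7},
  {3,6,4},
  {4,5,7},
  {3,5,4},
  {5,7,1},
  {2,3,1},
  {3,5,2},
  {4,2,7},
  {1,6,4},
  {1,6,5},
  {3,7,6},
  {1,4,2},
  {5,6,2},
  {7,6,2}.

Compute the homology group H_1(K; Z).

Order the vertices as 1 < 2 < 3 < 4 < 5 < 6 < 7. Listing each simplex with vertices in this order, K has dimension 2 with simplices:

  0-simplices (7): [1], [2], [3], [4], [5], [6], [7]
  1-simplices (21): [1,2], [1,3], [1,4], [1,5], [1,6], [1,7], [2,3], [2,4], [2,5], [2,6], [2,7], [3,4], [3,5], [3,6], [3,7], [4,5], [4,6], [4,7], [5,6], [5,7], [6,7]
  2-simplices (14): [1,2,3], [1,2,4], [1,3,7], [1,4,6], [1,5,6], [1,5,7], [2,3,5], [2,4,7], [2,5,6], [2,6,7], [3,4,5], [3,4,6], [3,6,7], [4,5,7]

so the chain groups are C_0 ≅ Z^7, C_1 ≅ Z^21, C_2 ≅ Z^14.

Boundary ∂_1: C_1 → C_0 sends each edge [p,q] (with p < q) to q − p.
The resulting 7×21 matrix has rank 6, and its Smith normal form has invariant factors (1,1,1,1,1,1).

∂_2: C_2 → C_1 acts by ∂[p,q,r] = [q,r] − [p,r] + [p,q]. For instance
  ∂[1,2,4] = [2,4] − [1,4] + [1,2],
  ∂[1,2,3] = [2,3] − [1,3] + [1,2].
The resulting 21×14 matrix has rank 13, and its Smith normal form has invariant factors (1,1,1,1,1,1,1,1,1,1,1,1,1).

Now H_k = ker ∂_k / im ∂_{k+1}, so:

  H_1: rank ker ∂_1 − rank ∂_2 = (21 − 6) − 13 = 2, and the invariant factors of ∂_2 are all 1, so H_1 ≅ Z^2.

(K is a triangulation of the torus T^2.)

H_1 ≅ Z^2.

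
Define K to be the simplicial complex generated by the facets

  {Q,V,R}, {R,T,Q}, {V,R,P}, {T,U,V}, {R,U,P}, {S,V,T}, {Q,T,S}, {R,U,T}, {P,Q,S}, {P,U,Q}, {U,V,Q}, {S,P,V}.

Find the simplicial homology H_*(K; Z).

H_0 = Z,  H_1 = Z/2Z,  H_2 = 0.

We work with the vertex ordering P < Q < R < S < T < U < V. The simplices of K, each written with vertices in increasing order, are:

  0-simplices (7): P, Q, R, S, T, U, V
  1-simplices (18): PQ, PR, PS, PU, PV, QR, QS, QT, QU, QV, RT, RU, RV, ST, SV, TU, TV, UV
  2-simplices (12): PQS, PQU, PRU, PRV, PSV, QRT, QRV, QST, QUV, RTU, STV, TUV

giving chain groups C_0 ≅ Z^7, C_1 ≅ Z^18, C_2 ≅ Z^12.

The boundary map ∂_1: C_1 → C_0 is given by ∂[p,q] = [q] − [p]. For instance
  ∂QU = U − Q.
As a 7×18 matrix over Z this has rank 6, with invariant factors (1,1,1,1,1,1).

The boundary map ∂_2: C_2 → C_1 acts by ∂[p,q,r] = [q,r] − [p,r] + [p,q]. For instance
  ∂QRV = RV − QV + QR,
  ∂TUV = UV − TV + TU.
The resulting 18×12 matrix has rank 12, and its Smith normal form has invariant factors (1,1,1,1,1,1,1,1,1,1,1,2).

Now H_k = ker ∂_k / im ∂_{k+1}, so:

  H_0: rank C_0 − rank ∂_1 = 7 − 6 = 1, and the invariant factors of ∂_1 are all 1, so H_0 = Z.
  H_1: rank ker ∂_1 − rank ∂_2 = (18 − 6) − 12 = 0, and ∂_2 has invariant factor 2 > 1, so H_1 = Z/2Z.
  H_2: rank ker ∂_2 − rank ∂_3 = (12 − 12) − 0 = 0, and there is no ∂_3, so H_2 = 0.

As a check, the Euler characteristic is 7 − 18 + 12 = 1, which agrees with 1 − 0 + 0 = 1.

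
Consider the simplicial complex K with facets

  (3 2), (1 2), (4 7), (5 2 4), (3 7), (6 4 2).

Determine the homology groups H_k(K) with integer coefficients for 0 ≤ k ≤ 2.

We work with the vertex ordering 1 < 2 < 3 < 4 < 5 < 6 < 7. The simplices of K, each written with vertices in increasing order, are:

  0-simplices (7): [1], [2], [3], [4], [5], [6], [7]
  1-simplices (9): [1,2], [2,3], [2,4], [2,5], [2,6], [3,7], [4,5], [4,6], [4,7]
  2-simplices (2): [2,4,5], [2,4,6]

so the chain groups are C_0 ≅ Z^7, C_1 ≅ Z^9, C_2 ≅ Z^2.

The boundary map ∂_1: C_1 → C_0 sends each edge [p,q] (with p < q) to q − p.
As a 7×9 matrix over Z this has rank 6, with invariant factors (1,1,1,1,1,1).

∂_2: C_2 → C_1 sends each 2-simplex [p,q,r] to [q,r] − [p,r] + [p,q]. For instance
  ∂[2,4,6] = [4,6] − [2,6] + [2,4],
  ∂[2,4,5] = [4,5] − [2,5] + [2,4].
As a 9×2 matrix over Z this has rank 2, with invariant factors (1,1).

From H_k ≅ ker(∂_k) / im(∂_{k+1}) we obtain:

  H_0: rank C_0 − rank ∂_1 = 7 − 6 = 1, and the invariant factors of ∂_1 are all 1, so H_0 ≅ Z.
  H_1: rank ker ∂_1 − rank ∂_2 = (9 − 6) − 2 = 1, and the invariant factors of ∂_2 are all 1, so H_1 ≅ Z.
  H_2: rank ker ∂_2 − rank ∂_3 = (2 − 2) − 0 = 0, and there is no ∂_3, so H_2 ≅ 0.

H_0 ≅ Z,  H_1 ≅ Z,  H_2 = 0.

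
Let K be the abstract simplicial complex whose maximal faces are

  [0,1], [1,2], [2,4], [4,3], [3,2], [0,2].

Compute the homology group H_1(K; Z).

Order the vertices as 0 < 1 < 2 < 3 < 4. Listing each simplex with vertices in this order, K has dimension 1 with simplices:

  0-simplices (5): [0], [1], [2], [3], [4]
  1-simplices (6): [0,1], [0,2], [1,2], [2,3], [2,4], [3,4]

so the chain groups are C_0 ≅ Z^5, C_1 ≅ Z^6.

Boundary ∂_1: C_1 → C_0 maps an edge to its endpoints' difference, ∂[p,q] = q − p. For instance
  ∂[2,3] = [3] − [2].
The resulting 5×6 matrix has rank 4, and its Smith normal form has invariant factors (1,1,1,1).

Computing H_k = (kernel of ∂_k) / (image of ∂_{k+1}):

  H_1: rank ker ∂_1 − rank ∂_2 = (6 − 4) − 0 = 2, and there is no ∂_2, so H_1 = Z^2.

(K is a triangulation of a wedge of 2 circles.)

H_1 = Z^2.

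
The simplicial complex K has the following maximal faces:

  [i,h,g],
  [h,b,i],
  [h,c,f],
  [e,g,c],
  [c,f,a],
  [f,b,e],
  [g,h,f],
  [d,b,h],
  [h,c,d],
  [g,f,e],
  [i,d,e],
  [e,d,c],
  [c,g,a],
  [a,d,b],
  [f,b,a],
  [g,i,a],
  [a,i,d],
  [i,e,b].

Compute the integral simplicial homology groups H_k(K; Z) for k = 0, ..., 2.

H_0 ≅ Z,  H_1 ≅ Z ⊕ Z/2,  H_2 = 0.

Order the vertices as a < b < c < d < e < f < g < h < i. Listing each simplex with vertices in this order, K has dimension 2 with simplices:

  0-simplices (9): a, b, c, d, e, f, g, h, i
  1-simplices (27): ab, ac, ad, af, ag, ai, bd, be, bf, bh, bi, cd, ce, cf, cg, ch, de, dh, di, ef, eg, ei, fg, fh, gh, gi, hi
  2-simplices (18): abd, abf, acf, acg, adi, agi, bdh, bef, bei, bhi, cde, cdh, ceg, cfh, dei, efg, fgh, ghi

giving chain groups C_0 ≅ Z^9, C_1 ≅ Z^27, C_2 ≅ Z^18.

The boundary map ∂_1: C_1 → C_0 sends each edge [p,q] (with p < q) to q − p. For instance
  ∂ai = i − a.
This gives a 9×27 integer matrix of rank 8; reducing to Smith normal form yields diagonal entries (1,1,1,1,1,1,1,1).

∂_2: C_2 → C_1 acts by ∂[p,q,r] = [q,r] − [p,r] + [p,q]. For instance
  ∂bef = ef − bf + be,
  ∂efg = fg − eg + ef.
The 27×18 boundary matrix has rank 18 and Smith normal form diag(1,1,1,1,1,1,1,1,1,1,1,1,1,1,1,1,1,2).

Now H_k = ker ∂_k / im ∂_{k+1}, so:

  H_0: rank C_0 − rank ∂_1 = 9 − 8 = 1, and the invariant factors of ∂_1 are all 1, so H_0 = Z.
  H_1: rank ker ∂_1 − rank ∂_2 = (27 − 8) − 18 = 1, and ∂_2 has invariant factor 2 > 1, so H_1 = Z ⊕ Z/2.
  H_2: rank ker ∂_2 − rank ∂_3 = (18 − 18) − 0 = 0, and there is no ∂_3, so H_2 = 0.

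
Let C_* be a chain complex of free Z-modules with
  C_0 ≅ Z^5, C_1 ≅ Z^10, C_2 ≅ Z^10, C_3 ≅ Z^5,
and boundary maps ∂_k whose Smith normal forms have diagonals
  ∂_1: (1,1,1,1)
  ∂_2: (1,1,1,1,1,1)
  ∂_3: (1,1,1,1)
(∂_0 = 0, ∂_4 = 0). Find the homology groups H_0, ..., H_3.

H_0: b_0 = 5 − 0 − 4 = 1; torsion from ∂_1 factors > 1: none. So H_0 ≅ Z.
H_1: b_1 = 10 − 4 − 6 = 0; torsion from ∂_2 factors > 1: none. So H_1 ≅ 0.
H_2: b_2 = 10 − 6 − 4 = 0; torsion from ∂_3 factors > 1: none. So H_2 ≅ 0.
H_3: b_3 = 5 − 4 − 0 = 1; torsion from ∂_4 factors > 1: none. So H_3 ≅ Z.

H_0 ≅ Z,  H_1 = 0,  H_2 = 0,  H_3 ≅ Z.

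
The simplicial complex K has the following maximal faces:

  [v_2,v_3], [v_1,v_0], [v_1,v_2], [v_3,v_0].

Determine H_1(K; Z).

Order the vertices as v_0 < v_1 < v_2 < v_3. Listing each simplex with vertices in this order, K has dimension 1 with simplices:

  0-simplices (4): [v_0], [v_1], [v_2], [v_3]
  1-simplices (4): [v_0,v_1], [v_0,v_3], [v_1,v_2], [v_2,v_3]

Hence C_0 ≅ Z^4, C_1 ≅ Z^4.

Boundary ∂_1: C_1 → C_0 is given by ∂[p,q] = [q] − [p].
The 4×4 boundary matrix has rank 3 and Smith normal form diag(1,1,1).

Computing H_k = (kernel of ∂_k) / (image of ∂_{k+1}):

  H_1: rank ker ∂_1 − rank ∂_2 = (4 − 3) − 0 = 1, and there is no ∂_2, so H_1 ≅ Z.

H_1 ≅ Z.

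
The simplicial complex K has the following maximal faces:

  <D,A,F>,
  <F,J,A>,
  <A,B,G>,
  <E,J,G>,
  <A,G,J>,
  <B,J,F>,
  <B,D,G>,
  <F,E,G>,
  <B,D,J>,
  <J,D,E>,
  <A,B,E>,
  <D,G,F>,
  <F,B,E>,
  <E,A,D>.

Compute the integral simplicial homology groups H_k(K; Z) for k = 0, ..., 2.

H_0 ≅ Z,  H_1 ≅ Z^2,  H_2 ≅ Z.

We work with the vertex ordering A < B < D < E < F < G < J. The simplices of K, each written with vertices in increasing order, are:

  0-simplices (7): A, B, D, E, F, G, J
  1-simplices (21): AB, AD, AE, AF, AG, AJ, BD, BE, BF, BG, BJ, DE, DF, DG, DJ, EF, EG, EJ, FG, FJ, GJ
  2-simplices (14): ABE, ABG, ADE, ADF, AFJ, AGJ, BDG, BDJ, BEF, BFJ, DEJ, DFG, EFG, EGJ

so the chain groups are C_0 ≅ Z^7, C_1 ≅ Z^21, C_2 ≅ Z^14.

Boundary ∂_1: C_1 → C_0 maps an edge to its endpoints' difference, ∂[p,q] = q − p. For instance
  ∂FJ = J − F.
The resulting 7×21 matrix has rank 6, and its Smith normal form has invariant factors (1,1,1,1,1,1).

The boundary map ∂_2: C_2 → C_1 sends each 2-simplex [p,q,r] to [q,r] − [p,r] + [p,q]. For instance
  ∂ABE = BE − AE + AB,
  ∂BDJ = DJ − BJ + BD.
The 21×14 boundary matrix has rank 13 and Smith normal form diag(1,1,1,1,1,1,1,1,1,1,1,1,1).

From H_k ≅ ker(∂_k) / im(∂_{k+1}) we obtain:

  H_0: rank C_0 − rank ∂_1 = 7 − 6 = 1, and the invariant factors of ∂_1 are all 1, so H_0 ≅ Z.
  H_1: rank ker ∂_1 − rank ∂_2 = (21 − 6) − 13 = 2, and the invariant factors of ∂_2 are all 1, so H_1 ≅ Z^2.
  H_2: rank ker ∂_2 − rank ∂_3 = (14 − 13) − 0 = 1, and there is no ∂_3, so H_2 ≅ Z.

As a check, the Euler characteristic is 7 − 21 + 14 = 0, which agrees with 1 − 2 + 1 = 0.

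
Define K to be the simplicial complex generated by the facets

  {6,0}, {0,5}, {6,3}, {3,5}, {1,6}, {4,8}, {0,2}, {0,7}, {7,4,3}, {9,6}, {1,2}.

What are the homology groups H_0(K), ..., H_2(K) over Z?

Order the vertices as 0 < 1 < 2 < 3 < 4 < 5 < 6 < 7 < 8 < 9. Listing each simplex with vertices in this order, K has dimension 2 with simplices:

  0-simplices (10): [0], [1], [2], [3], [4], [5], [6], [7], [8], [9]
  1-simplices (13): [0,2], [0,5], [0,6], [0,7], [1,2], [1,6], [3,4], [3,5], [3,6], [3,7], [4,7], [4,8], [6,9]
  2-simplices (1): [3,4,7]

Hence C_0 ≅ Z^10, C_1 ≅ Z^13, C_2 ≅ Z^1.

∂_1: C_1 → C_0 sends each edge [p,q] (with p < q) to q − p. For instance
  ∂[1,6] = [6] − [1].
The 10×13 boundary matrix has rank 9 and Smith normal form diag(1,1,1,1,1,1,1,1,1).

The boundary map ∂_2: C_2 → C_1 acts by ∂[p,q,r] = [q,r] − [p,r] + [p,q]. For instance
  ∂[3,4,7] = [4,7] − [3,7] + [3,4].
The resulting 13×1 matrix has rank 1, and its Smith normal form has invariant factors (1).

From H_k ≅ ker(∂_k) / im(∂_{k+1}) we obtain:

  H_0: rank C_0 − rank ∂_1 = 10 − 9 = 1, and the invariant factors of ∂_1 are all 1, so H_0 = Z.
  H_1: rank ker ∂_1 − rank ∂_2 = (13 − 9) − 1 = 3, and the invariant factors of ∂_2 are all 1, so H_1 = Z^3.
  H_2: rank ker ∂_2 − rank ∂_3 = (1 − 1) − 0 = 0, and there is no ∂_3, so H_2 = 0.

H_0 ≅ Z,  H_1 ≅ Z^3,  H_2 = 0.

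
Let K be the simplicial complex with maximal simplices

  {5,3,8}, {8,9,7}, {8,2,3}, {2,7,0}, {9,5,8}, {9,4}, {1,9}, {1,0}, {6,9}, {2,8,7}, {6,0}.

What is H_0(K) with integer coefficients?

K has 10 vertices, 17 edges, 6 triangles.
rank ∂_0 = 0, rank ∂_1 = 9 ⇒ b_0 = 10 − 0 − 9 = 1; all invariant factors of ∂_1 are 1 so no torsion. So H_0 ≅ Z.

H_0 ≅ Z.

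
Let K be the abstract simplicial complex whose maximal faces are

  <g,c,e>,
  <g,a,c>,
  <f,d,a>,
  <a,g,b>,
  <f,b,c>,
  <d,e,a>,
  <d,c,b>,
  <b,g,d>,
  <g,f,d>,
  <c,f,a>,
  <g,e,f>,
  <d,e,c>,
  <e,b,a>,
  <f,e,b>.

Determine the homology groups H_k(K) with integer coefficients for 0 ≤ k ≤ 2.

H_0 ≅ Z,  H_1 ≅ Z^2,  H_2 ≅ Z.

Take the total order a < b < c < d < e < f < g on the vertex set. Then K (dimension 2) consists of the simplices:

  0-simplices (7): a, b, c, d, e, f, g
  1-simplices (21): ab, ac, ad, ae, af, ag, bc, bd, be, bf, bg, cd, ce, cf, cg, de, df, dg, ef, eg, fg
  2-simplices (14): abe, abg, acf, acg, ade, adf, bcd, bcf, bdg, bef, cde, ceg, dfg, efg

giving chain groups C_0 ≅ Z^7, C_1 ≅ Z^21, C_2 ≅ Z^14.

Boundary ∂_1: C_1 → C_0 is given by ∂[p,q] = [q] − [p]. For instance
  ∂bc = c − b.
This gives a 7×21 integer matrix of rank 6; reducing to Smith normal form yields diagonal entries (1,1,1,1,1,1).

∂_2: C_2 → C_1 sends each 2-simplex [p,q,r] to [q,r] − [p,r] + [p,q]. For instance
  ∂ceg = eg − cg + ce,
  ∂efg = fg − eg + ef.
This gives a 21×14 integer matrix of rank 13; reducing to Smith normal form yields diagonal entries (1,1,1,1,1,1,1,1,1,1,1,1,1).

From H_k ≅ ker(∂_k) / im(∂_{k+1}) we obtain:

  H_0: rank C_0 − rank ∂_1 = 7 − 6 = 1, and the invariant factors of ∂_1 are all 1, so H_0 ≅ Z.
  H_1: rank ker ∂_1 − rank ∂_2 = (21 − 6) − 13 = 2, and the invariant factors of ∂_2 are all 1, so H_1 ≅ Z^2.
  H_2: rank ker ∂_2 − rank ∂_3 = (14 − 13) − 0 = 1, and there is no ∂_3, so H_2 ≅ Z.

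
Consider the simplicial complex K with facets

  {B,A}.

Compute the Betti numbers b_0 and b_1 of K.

Take the total order A < B on the vertex set. Then K (dimension 1) consists of the simplices:

  0-simplices (2): A, B
  1-simplices (1): AB

so the chain groups are C_0 ≅ Z^2, C_1 ≅ Z^1.

∂_1: C_1 → C_0 is given by ∂[p,q] = [q] − [p]. For instance
  ∂AB = B − A.
The resulting 2×1 matrix has rank 1, and its Smith normal form has invariant factors (1).

From H_k ≅ ker(∂_k) / im(∂_{k+1}) we obtain:

  H_0: rank C_0 − rank ∂_1 = 2 − 1 = 1, and the invariant factors of ∂_1 are all 1, so H_0 ≅ Z.
  H_1: rank ker ∂_1 − rank ∂_2 = (1 − 1) − 0 = 0, and there is no ∂_2, so H_1 ≅ 0.

As a check, the Euler characteristic is 2 − 1 = 1, which agrees with 1 − 0 = 1.
(K is a triangulation of the 1-simplex.)

Hence the Betti numbers are b_0 = 1, b_1 = 0.

b_0 = 1, b_1 = 0.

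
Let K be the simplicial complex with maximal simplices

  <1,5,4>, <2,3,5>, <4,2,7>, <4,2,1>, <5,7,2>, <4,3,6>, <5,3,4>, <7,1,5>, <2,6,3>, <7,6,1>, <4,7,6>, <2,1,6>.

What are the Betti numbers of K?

We work with the vertex ordering 1 < 2 < 3 < 4 < 5 < 6 < 7. The simplices of K, each written with vertices in increasing order, are:

  0-simplices (7): [1], [2], [3], [4], [5], [6], [7]
  1-simplices (18): [1,2], [1,4], [1,5], [1,6], [1,7], [2,3], [2,4], [2,5], [2,6], [2,7], [3,4], [3,5], [3,6], [4,5], [4,6], [4,7], [5,7], [6,7]
  2-simplices (12): [1,2,4], [1,2,6], [1,4,5], [1,5,7], [1,6,7], [2,3,5], [2,3,6], [2,4,7], [2,5,7], [3,4,5], [3,4,6], [4,6,7]

so the chain groups are C_0 ≅ Z^7, C_1 ≅ Z^18, C_2 ≅ Z^12.

The boundary map ∂_1: C_1 → C_0 sends each edge [p,q] (with p < q) to q − p. For instance
  ∂[1,5] = [5] − [1].
This gives a 7×18 integer matrix of rank 6; reducing to Smith normal form yields diagonal entries (1,1,1,1,1,1).

Boundary ∂_2: C_2 → C_1 sends each 2-simplex [p,q,r] to [q,r] − [p,r] + [p,q]. For instance
  ∂[2,4,7] = [4,7] − [2,7] + [2,4],
  ∂[2,3,6] = [3,6] − [2,6] + [2,3].
The 18×12 boundary matrix has rank 12 and Smith normal form diag(1,1,1,1,1,1,1,1,1,1,1,2).

Now H_k = ker ∂_k / im ∂_{k+1}, so:

  H_0: rank C_0 − rank ∂_1 = 7 − 6 = 1, and the invariant factors of ∂_1 are all 1, so H_0 ≅ Z.
  H_1: rank ker ∂_1 − rank ∂_2 = (18 − 6) − 12 = 0, and ∂_2 has invariant factor 2 > 1, so H_1 ≅ Z/2.
  H_2: rank ker ∂_2 − rank ∂_3 = (12 − 12) − 0 = 0, and there is no ∂_3, so H_2 ≅ 0.

As a check, the Euler characteristic is 7 − 18 + 12 = 1, which agrees with 1 − 0 + 0 = 1.
(K is a triangulation of the real projective plane RP^2.)

Hence the Betti numbers are b_0 = 1, b_1 = 0, b_2 = 0.

b_0 = 1, b_1 = 0, b_2 = 0.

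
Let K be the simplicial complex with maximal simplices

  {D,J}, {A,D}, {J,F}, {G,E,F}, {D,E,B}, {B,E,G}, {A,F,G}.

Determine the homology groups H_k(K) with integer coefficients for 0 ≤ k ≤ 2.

Order the vertices as A < B < D < E < F < G < J. Listing each simplex with vertices in this order, K has dimension 2 with simplices:

  0-simplices (7): A, B, D, E, F, G, J
  1-simplices (12): AD, AF, AG, BD, BE, BG, DE, DJ, EF, EG, FG, FJ
  2-simplices (4): AFG, BDE, BEG, EFG

so the chain groups are C_0 ≅ Z^7, C_1 ≅ Z^12, C_2 ≅ Z^4.

The boundary map ∂_1: C_1 → C_0 is given by ∂[p,q] = [q] − [p]. For instance
  ∂AD = D − A.
The 7×12 boundary matrix has rank 6 and Smith normal form diag(1,1,1,1,1,1).

The boundary map ∂_2: C_2 → C_1 sends each 2-simplex [p,q,r] to [q,r] − [p,r] + [p,q]. For instance
  ∂BEG = EG − BG + BE,
  ∂AFG = FG − AG + AF.
This gives a 12×4 integer matrix of rank 4; reducing to Smith normal form yields diagonal entries (1,1,1,1).

Now H_k = ker ∂_k / im ∂_{k+1}, so:

  H_0: rank C_0 − rank ∂_1 = 7 − 6 = 1, and the invariant factors of ∂_1 are all 1, so H_0 ≅ Z.
  H_1: rank ker ∂_1 − rank ∂_2 = (12 − 6) − 4 = 2, and the invariant factors of ∂_2 are all 1, so H_1 ≅ Z^2.
  H_2: rank ker ∂_2 − rank ∂_3 = (4 − 4) − 0 = 0, and there is no ∂_3, so H_2 ≅ 0.

H_0 = Z,  H_1 = Z^2,  H_2 = 0.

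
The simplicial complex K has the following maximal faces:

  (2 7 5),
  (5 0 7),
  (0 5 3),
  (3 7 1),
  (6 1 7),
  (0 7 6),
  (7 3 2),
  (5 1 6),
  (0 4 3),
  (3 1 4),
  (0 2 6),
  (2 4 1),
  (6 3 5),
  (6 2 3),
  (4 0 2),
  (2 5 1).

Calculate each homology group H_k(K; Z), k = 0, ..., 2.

H_0 = Z,  H_1 = Z^2,  H_2 = Z.

K has 8 vertices, 24 edges, 16 triangles.
rank ∂_0 = 0, rank ∂_1 = 7 ⇒ b_0 = 8 − 0 − 7 = 1; all invariant factors of ∂_1 are 1 so no torsion. So H_0 ≅ Z.
rank ∂_1 = 7, rank ∂_2 = 15 ⇒ b_1 = 24 − 7 − 15 = 2; all invariant factors of ∂_2 are 1 so no torsion. So H_1 ≅ Z^2.
rank ∂_2 = 15, rank ∂_3 = 0 ⇒ b_2 = 16 − 15 − 0 = 1. So H_2 ≅ Z.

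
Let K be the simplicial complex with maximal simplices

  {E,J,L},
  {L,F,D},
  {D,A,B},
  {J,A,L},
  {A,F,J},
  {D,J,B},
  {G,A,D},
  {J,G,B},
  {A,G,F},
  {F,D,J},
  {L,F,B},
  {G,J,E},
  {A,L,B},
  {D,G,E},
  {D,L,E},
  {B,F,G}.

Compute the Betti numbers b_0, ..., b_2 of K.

b_0 = 1, b_1 = 2, b_2 = 1.

Order the vertices as A < B < D < E < F < G < J < L. Listing each simplex with vertices in this order, K has dimension 2 with simplices:

  0-simplices (8): A, B, D, E, F, G, J, L
  1-simplices (24): AB, AD, AF, AG, AJ, AL, BD, BF, BG, BJ, BL, DE, DF, DG, DJ, DL, EG, EJ, EL, FG, FJ, FL, GJ, JL
  2-simplices (16): ABD, ABL, ADG, AFG, AFJ, AJL, BDJ, BFG, BFL, BGJ, DEG, DEL, DFJ, DFL, EGJ, EJL

giving chain groups C_0 ≅ Z^8, C_1 ≅ Z^24, C_2 ≅ Z^16.

∂_1: C_1 → C_0 is given by ∂[p,q] = [q] − [p].
This gives a 8×24 integer matrix of rank 7; reducing to Smith normal form yields diagonal entries (1,1,1,1,1,1,1).

Boundary ∂_2: C_2 → C_1 maps a triangle to the signed sum of its edges. For instance
  ∂AJL = JL − AL + AJ,
  ∂BDJ = DJ − BJ + BD.
As a 24×16 matrix over Z this has rank 15, with invariant factors (1,1,1,1,1,1,1,1,1,1,1,1,1,1,1).

Computing H_k = (kernel of ∂_k) / (image of ∂_{k+1}):

  H_0: rank C_0 − rank ∂_1 = 8 − 7 = 1, and the invariant factors of ∂_1 are all 1, so H_0 ≅ Z.
  H_1: rank ker ∂_1 − rank ∂_2 = (24 − 7) − 15 = 2, and the invariant factors of ∂_2 are all 1, so H_1 ≅ Z^2.
  H_2: rank ker ∂_2 − rank ∂_3 = (16 − 15) − 0 = 1, and there is no ∂_3, so H_2 ≅ Z.

Hence the Betti numbers are b_0 = 1, b_1 = 2, b_2 = 1.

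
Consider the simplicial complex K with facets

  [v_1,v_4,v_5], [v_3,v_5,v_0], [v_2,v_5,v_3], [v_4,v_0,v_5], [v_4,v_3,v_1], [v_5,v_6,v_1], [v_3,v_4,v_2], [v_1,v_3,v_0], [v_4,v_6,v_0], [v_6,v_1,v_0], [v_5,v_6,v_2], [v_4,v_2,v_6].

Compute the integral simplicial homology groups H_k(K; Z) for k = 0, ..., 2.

K has 7 vertices, 18 edges, 12 triangles.
rank ∂_0 = 0, rank ∂_1 = 6 ⇒ b_0 = 7 − 0 − 6 = 1; all invariant factors of ∂_1 are 1 so no torsion. So H_0 = Z.
rank ∂_1 = 6, rank ∂_2 = 12 ⇒ b_1 = 18 − 6 − 12 = 0; ∂_2 has invariant factor(s) [2] giving torsion. So H_1 = Z/2.
rank ∂_2 = 12, rank ∂_3 = 0 ⇒ b_2 = 12 − 12 − 0 = 0. So H_2 = 0.

H_0 ≅ Z,  H_1 ≅ Z/2,  H_2 = 0.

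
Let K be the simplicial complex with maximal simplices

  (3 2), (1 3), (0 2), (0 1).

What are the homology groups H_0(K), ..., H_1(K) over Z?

Take the total order 0 < 1 < 2 < 3 on the vertex set. Then K (dimension 1) consists of the simplices:

  0-simplices (4): [0], [1], [2], [3]
  1-simplices (4): [0,1], [0,2], [1,3], [2,3]

giving chain groups C_0 ≅ Z^4, C_1 ≅ Z^4.

Boundary ∂_1: C_1 → C_0 maps an edge to its endpoints' difference, ∂[p,q] = q − p. For instance
  ∂[0,1] = [1] − [0].
The resulting 4×4 matrix has rank 3, and its Smith normal form has invariant factors (1,1,1).

Now H_k = ker ∂_k / im ∂_{k+1}, so:

  H_0: rank C_0 − rank ∂_1 = 4 − 3 = 1, and the invariant factors of ∂_1 are all 1, so H_0 ≅ Z.
  H_1: rank ker ∂_1 − rank ∂_2 = (4 − 3) − 0 = 1, and there is no ∂_2, so H_1 ≅ Z.

H_0 ≅ Z,  H_1 ≅ Z.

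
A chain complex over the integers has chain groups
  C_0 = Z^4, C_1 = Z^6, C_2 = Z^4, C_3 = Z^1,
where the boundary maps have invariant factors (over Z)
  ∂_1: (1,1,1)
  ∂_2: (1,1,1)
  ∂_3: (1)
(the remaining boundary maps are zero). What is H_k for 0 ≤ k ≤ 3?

H_0 = Z,  H_1 = 0,  H_2 = 0,  H_3 = 0.

H_0: b_0 = 4 − 0 − 3 = 1; torsion from ∂_1 factors > 1: none. So H_0 = Z.
H_1: b_1 = 6 − 3 − 3 = 0; torsion from ∂_2 factors > 1: none. So H_1 = 0.
H_2: b_2 = 4 − 3 − 1 = 0; torsion from ∂_3 factors > 1: none. So H_2 = 0.
H_3: b_3 = 1 − 1 − 0 = 0; torsion from ∂_4 factors > 1: none. So H_3 = 0.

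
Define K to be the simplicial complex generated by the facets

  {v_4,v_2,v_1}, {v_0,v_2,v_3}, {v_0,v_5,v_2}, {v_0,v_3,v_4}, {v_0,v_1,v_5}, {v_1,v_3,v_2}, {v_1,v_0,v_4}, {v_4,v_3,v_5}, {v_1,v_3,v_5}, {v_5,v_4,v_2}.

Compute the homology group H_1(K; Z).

H_1 ≅ Z/2.

Take the total order v_0 < v_1 < v_2 < v_3 < v_4 < v_5 on the vertex set. Then K (dimension 2) consists of the simplices:

  0-simplices (6): [v_0], [v_1], [v_2], [v_3], [v_4], [v_5]
  1-simplices (15): (15 of them)
  2-simplices (10): [v_0,v_1,v_4], [v_0,v_1,v_5], [v_0,v_2,v_3], [v_0,v_2,v_5], [v_0,v_3,v_4], [v_1,v_2,v_3], [v_1,v_2,v_4], [v_1,v_3,v_5], [v_2,v_4,v_5], [v_3,v_4,v_5]

giving chain groups C_0 ≅ Z^6, C_1 ≅ Z^15, C_2 ≅ Z^10.

The boundary map ∂_1: C_1 → C_0 maps an edge to its endpoints' difference, ∂[p,q] = q − p. For instance
  ∂[v_3,v_4] = [v_4] − [v_3].
The resulting 6×15 matrix has rank 5, and its Smith normal form has invariant factors (1,1,1,1,1).

Boundary ∂_2: C_2 → C_1 maps a triangle to the signed sum of its edges. For instance
  ∂[v_0,v_2,v_5] = [v_2,v_5] − [v_0,v_5] + [v_0,v_2],
  ∂[v_3,v_4,v_5] = [v_4,v_5] − [v_3,v_5] + [v_3,v_4].
This gives a 15×10 integer matrix of rank 10; reducing to Smith normal form yields diagonal entries (1,1,1,1,1,1,1,1,1,2).

Computing H_k = (kernel of ∂_k) / (image of ∂_{k+1}):

  H_1: rank ker ∂_1 − rank ∂_2 = (15 − 5) − 10 = 0, and ∂_2 has invariant factor 2 > 1, so H_1 = Z/2.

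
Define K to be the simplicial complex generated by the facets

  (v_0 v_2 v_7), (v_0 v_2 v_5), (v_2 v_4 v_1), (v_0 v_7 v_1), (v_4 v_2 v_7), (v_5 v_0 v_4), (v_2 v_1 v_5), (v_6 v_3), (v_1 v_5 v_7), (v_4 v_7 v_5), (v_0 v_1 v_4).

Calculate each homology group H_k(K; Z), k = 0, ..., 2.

H_0 = Z^2,  H_1 = Z/2,  H_2 = 0.

Order the vertices as v_0 < v_1 < v_2 < v_3 < v_4 < v_5 < v_6 < v_7. Listing each simplex with vertices in this order, K has dimension 2 with simplices:

  0-simplices (8): [v_0], [v_1], [v_2], [v_3], [v_4], [v_5], [v_6], [v_7]
  1-simplices (16): (16 of them)
  2-simplices (10): [v_0,v_1,v_4], [v_0,v_1,v_7], [v_0,v_2,v_5], [v_0,v_2,v_7], [v_0,v_4,v_5], [v_1,v_2,v_4], [v_1,v_2,v_5], [v_1,v_5,v_7], [v_2,v_4,v_7], [v_4,v_5,v_7]

giving chain groups C_0 ≅ Z^8, C_1 ≅ Z^16, C_2 ≅ Z^10.

∂_1: C_1 → C_0 is given by ∂[p,q] = [q] − [p]. For instance
  ∂[v_3,v_6] = [v_6] − [v_3].
The 8×16 boundary matrix has rank 6 and Smith normal form diag(1,1,1,1,1,1).

∂_2: C_2 → C_1 maps a triangle to the signed sum of its edges. For instance
  ∂[v_0,v_2,v_5] = [v_2,v_5] − [v_0,v_5] + [v_0,v_2],
  ∂[v_0,v_2,v_7] = [v_2,v_7] − [v_0,v_7] + [v_0,v_2].
The resulting 16×10 matrix has rank 10, and its Smith normal form has invariant factors (1,1,1,1,1,1,1,1,1,2).

Now H_k = ker ∂_k / im ∂_{k+1}, so:

  H_0: rank C_0 − rank ∂_1 = 8 − 6 = 2, and the invariant factors of ∂_1 are all 1, so H_0 ≅ Z^2.
  H_1: rank ker ∂_1 − rank ∂_2 = (16 − 6) − 10 = 0, and ∂_2 has invariant factor 2 > 1, so H_1 ≅ Z/2.
  H_2: rank ker ∂_2 − rank ∂_3 = (10 − 10) − 0 = 0, and there is no ∂_3, so H_2 ≅ 0.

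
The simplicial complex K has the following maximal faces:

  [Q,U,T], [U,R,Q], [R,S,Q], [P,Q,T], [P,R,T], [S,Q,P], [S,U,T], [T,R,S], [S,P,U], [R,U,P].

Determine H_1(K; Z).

Order the vertices as P < Q < R < S < T < U. Listing each simplex with vertices in this order, K has dimension 2 with simplices:

  0-simplices (6): P, Q, R, S, T, U
  1-simplices (15): PQ, PR, PS, PT, PU, QR, QS, QT, QU, RS, RT, RU, ST, SU, TU
  2-simplices (10): PQS, PQT, PRT, PRU, PSU, QRS, QRU, QTU, RST, STU

giving chain groups C_0 ≅ Z^6, C_1 ≅ Z^15, C_2 ≅ Z^10.

Boundary ∂_1: C_1 → C_0 sends each edge [p,q] (with p < q) to q − p.
The resulting 6×15 matrix has rank 5, and its Smith normal form has invariant factors (1,1,1,1,1).

Boundary ∂_2: C_2 → C_1 acts by ∂[p,q,r] = [q,r] − [p,r] + [p,q]. For instance
  ∂PQS = QS − PS + PQ,
  ∂PRT = RT − PT + PR.
This gives a 15×10 integer matrix of rank 10; reducing to Smith normal form yields diagonal entries (1,1,1,1,1,1,1,1,1,2).

Reading off H_k = ker ∂_k / im ∂_{k+1}:

  H_1: rank ker ∂_1 − rank ∂_2 = (15 − 5) − 10 = 0, and ∂_2 has invariant factor 2 > 1, so H_1 ≅ Z/2Z.

(K is a triangulation of the real projective plane RP^2.)

H_1 ≅ Z/2Z.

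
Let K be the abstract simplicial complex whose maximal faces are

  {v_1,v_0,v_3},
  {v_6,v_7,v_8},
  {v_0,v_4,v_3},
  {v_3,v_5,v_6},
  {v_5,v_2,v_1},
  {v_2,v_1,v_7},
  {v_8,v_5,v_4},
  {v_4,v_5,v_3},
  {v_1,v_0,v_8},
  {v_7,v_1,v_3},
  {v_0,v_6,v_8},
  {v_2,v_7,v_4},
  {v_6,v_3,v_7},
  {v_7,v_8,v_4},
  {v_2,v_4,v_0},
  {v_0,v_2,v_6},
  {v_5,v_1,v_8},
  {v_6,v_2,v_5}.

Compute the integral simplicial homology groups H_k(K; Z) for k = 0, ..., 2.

Fix the vertex order v_0 < v_1 < v_2 < v_3 < v_4 < v_5 < v_6 < v_7 < v_8 and write every simplex with vertices in increasing order. Then dim K = 2 and the simplices of K are:

  0-simplices (9): [v_0], [v_1], [v_2], [v_3], [v_4], [v_5], [v_6], [v_7], [v_8]
  1-simplices (27): (27 of them)
  2-simplices (18): (18 of them)

Hence C_0 ≅ Z^9, C_1 ≅ Z^27, C_2 ≅ Z^18.

The boundary map ∂_1: C_1 → C_0 maps an edge to its endpoints' difference, ∂[p,q] = q − p. For instance
  ∂[v_2,v_4] = [v_4] − [v_2].
As a 9×27 matrix over Z this has rank 8, with invariant factors (1,1,1,1,1,1,1,1).

∂_2: C_2 → C_1 acts by ∂[p,q,r] = [q,r] − [p,r] + [p,q]. For instance
  ∂[v_2,v_4,v_7] = [v_4,v_7] − [v_2,v_7] + [v_2,v_4],
  ∂[v_1,v_2,v_5] = [v_2,v_5] − [v_1,v_5] + [v_1,v_2].
The resulting 27×18 matrix has rank 17, and its Smith normal form has invariant factors (1,1,1,1,1,1,1,1,1,1,1,1,1,1,1,1,1).

Now H_k = ker ∂_k / im ∂_{k+1}, so:

  H_0: rank C_0 − rank ∂_1 = 9 − 8 = 1, and the invariant factors of ∂_1 are all 1, so H_0 ≅ Z.
  H_1: rank ker ∂_1 − rank ∂_2 = (27 − 8) − 17 = 2, and the invariant factors of ∂_2 are all 1, so H_1 ≅ Z^2.
  H_2: rank ker ∂_2 − rank ∂_3 = (18 − 17) − 0 = 1, and there is no ∂_3, so H_2 ≅ Z.

As a check, the Euler characteristic is 9 − 27 + 18 = 0, which agrees with 1 − 2 + 1 = 0.
(K is a triangulation of the torus T^2.)

H_0 = Z,  H_1 = Z^2,  H_2 = Z.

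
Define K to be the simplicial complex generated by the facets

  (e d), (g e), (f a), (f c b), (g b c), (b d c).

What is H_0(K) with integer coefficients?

Fix the vertex order a < b < c < d < e < f < g and write every simplex with vertices in increasing order. Then dim K = 2 and the simplices of K are:

  0-simplices (7): a, b, c, d, e, f, g
  1-simplices (10): af, bc, bd, bf, bg, cd, cf, cg, de, eg
  2-simplices (3): bcd, bcf, bcg

Hence C_0 ≅ Z^7, C_1 ≅ Z^10, C_2 ≅ Z^3.

The boundary map ∂_1: C_1 → C_0 is given by ∂[p,q] = [q] − [p]. For instance
  ∂bg = g − b.
The resulting 7×10 matrix has rank 6, and its Smith normal form has invariant factors (1,1,1,1,1,1).

The boundary map ∂_2: C_2 → C_1 maps a triangle to the signed sum of its edges. For instance
  ∂bcg = cg − bg + bc,
  ∂bcf = cf − bf + bc.
The 10×3 boundary matrix has rank 3 and Smith normal form diag(1,1,1).

Reading off H_k = ker ∂_k / im ∂_{k+1}:

  H_0: rank C_0 − rank ∂_1 = 7 − 6 = 1, and the invariant factors of ∂_1 are all 1, so H_0 ≅ Z.

H_0 ≅ Z.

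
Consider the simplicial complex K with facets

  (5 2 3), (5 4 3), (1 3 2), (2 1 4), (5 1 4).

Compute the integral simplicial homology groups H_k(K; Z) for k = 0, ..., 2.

H_0 ≅ Z,  H_1 ≅ Z,  H_2 = 0.

Fix the vertex order 1 < 2 < 3 < 4 < 5 and write every simplex with vertices in increasing order. Then dim K = 2 and the simplices of K are:

  0-simplices (5): [1], [2], [3], [4], [5]
  1-simplices (10): [1,2], [1,3], [1,4], [1,5], [2,3], [2,4], [2,5], [3,4], [3,5], [4,5]
  2-simplices (5): [1,2,3], [1,2,4], [1,4,5], [2,3,5], [3,4,5]

so the chain groups are C_0 ≅ Z^5, C_1 ≅ Z^10, C_2 ≅ Z^5.

The boundary map ∂_1: C_1 → C_0 sends each edge [p,q] (with p < q) to q − p.
This gives a 5×10 integer matrix of rank 4; reducing to Smith normal form yields diagonal entries (1,1,1,1).

Boundary ∂_2: C_2 → C_1 maps a triangle to the signed sum of its edges. For instance
  ∂[3,4,5] = [4,5] − [3,5] + [3,4],
  ∂[1,4,5] = [4,5] − [1,5] + [1,4].
The 10×5 boundary matrix has rank 5 and Smith normal form diag(1,1,1,1,1).

From H_k ≅ ker(∂_k) / im(∂_{k+1}) we obtain:

  H_0: rank C_0 − rank ∂_1 = 5 − 4 = 1, and the invariant factors of ∂_1 are all 1, so H_0 = Z.
  H_1: rank ker ∂_1 − rank ∂_2 = (10 − 4) − 5 = 1, and the invariant factors of ∂_2 are all 1, so H_1 = Z.
  H_2: rank ker ∂_2 − rank ∂_3 = (5 − 5) − 0 = 0, and there is no ∂_3, so H_2 = 0.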